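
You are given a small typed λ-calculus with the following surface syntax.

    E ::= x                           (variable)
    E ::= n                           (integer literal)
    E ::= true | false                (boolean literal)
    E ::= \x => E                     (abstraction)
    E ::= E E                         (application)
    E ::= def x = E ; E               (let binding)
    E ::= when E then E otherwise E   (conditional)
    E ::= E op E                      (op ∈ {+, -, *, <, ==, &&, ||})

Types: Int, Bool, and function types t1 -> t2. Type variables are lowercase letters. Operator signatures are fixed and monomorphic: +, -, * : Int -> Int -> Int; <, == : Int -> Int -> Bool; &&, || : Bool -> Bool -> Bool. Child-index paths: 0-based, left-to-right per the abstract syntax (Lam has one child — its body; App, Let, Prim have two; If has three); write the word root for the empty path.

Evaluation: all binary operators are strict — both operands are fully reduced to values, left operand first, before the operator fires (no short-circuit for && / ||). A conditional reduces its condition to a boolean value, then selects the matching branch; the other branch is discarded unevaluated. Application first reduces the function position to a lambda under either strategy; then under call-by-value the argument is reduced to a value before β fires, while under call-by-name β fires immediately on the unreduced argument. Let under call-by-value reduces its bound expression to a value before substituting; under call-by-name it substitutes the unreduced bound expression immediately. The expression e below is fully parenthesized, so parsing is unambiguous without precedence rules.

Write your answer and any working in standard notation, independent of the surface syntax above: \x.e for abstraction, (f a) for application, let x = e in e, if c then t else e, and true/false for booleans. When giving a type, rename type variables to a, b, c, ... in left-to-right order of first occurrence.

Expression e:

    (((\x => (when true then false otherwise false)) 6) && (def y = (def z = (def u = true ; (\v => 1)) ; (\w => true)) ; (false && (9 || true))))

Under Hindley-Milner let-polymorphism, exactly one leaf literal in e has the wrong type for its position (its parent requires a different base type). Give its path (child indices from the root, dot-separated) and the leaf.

Working:
  unify Bool ~ Bool
  unify Bool ~ Bool
\x._ : a -> Bool
  unify a -> Bool ~ Int -> b
  unify a ~ Int
  unify Bool ~ b
_ _ : Bool
  unify Bool ~ Bool
let u : Bool
\v._ : c -> Int
let z : forall. c -> Int
\w._ : d -> Bool
let y : forall. d -> Bool
  unify Bool ~ Bool
  unify Int ~ Bool
  FAIL: mismatch Int ~ Bool

Answer: 1.1.1.0 : 9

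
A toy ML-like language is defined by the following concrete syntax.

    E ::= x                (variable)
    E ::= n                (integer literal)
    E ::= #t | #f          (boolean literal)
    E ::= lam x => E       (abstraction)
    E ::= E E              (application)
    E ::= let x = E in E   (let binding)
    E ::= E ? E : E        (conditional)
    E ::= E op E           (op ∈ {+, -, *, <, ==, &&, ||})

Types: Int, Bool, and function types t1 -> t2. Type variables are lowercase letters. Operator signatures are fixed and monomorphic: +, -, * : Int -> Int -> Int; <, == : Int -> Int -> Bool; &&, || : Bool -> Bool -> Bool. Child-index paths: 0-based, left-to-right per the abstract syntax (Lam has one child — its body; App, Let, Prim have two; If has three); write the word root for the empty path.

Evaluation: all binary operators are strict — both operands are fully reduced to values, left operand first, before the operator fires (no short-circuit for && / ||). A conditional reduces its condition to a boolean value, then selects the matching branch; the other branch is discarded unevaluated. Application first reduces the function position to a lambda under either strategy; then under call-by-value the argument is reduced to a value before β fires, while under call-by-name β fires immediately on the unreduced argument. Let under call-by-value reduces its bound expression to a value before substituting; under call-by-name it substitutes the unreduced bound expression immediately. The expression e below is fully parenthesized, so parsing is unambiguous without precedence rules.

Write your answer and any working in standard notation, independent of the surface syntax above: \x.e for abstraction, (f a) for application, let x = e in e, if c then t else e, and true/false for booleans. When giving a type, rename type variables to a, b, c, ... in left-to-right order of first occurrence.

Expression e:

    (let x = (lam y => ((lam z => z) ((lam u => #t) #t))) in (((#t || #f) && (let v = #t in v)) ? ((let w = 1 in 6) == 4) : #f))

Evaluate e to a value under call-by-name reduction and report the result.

Trace:
step 0: (let x = (\y.((\z.z) ((\u.true) true))) in (if ((true || false) && (let v = true in v)) then ((let w = 1 in 6) == 4) else false))
step 1: [let@root] (if ((true || false) && (let v = true in v)) then ((let w = 1 in 6) == 4) else false)
step 2: [delta@0.0] (if (true && (let v = true in v)) then ((let w = 1 in 6) == 4) else false)
step 3: [let@0.1] (if (true && true) then ((let w = 1 in 6) == 4) else false)
step 4: [delta@0] (if true then ((let w = 1 in 6) == 4) else false)
step 5: [if@root] ((let w = 1 in 6) == 4)
step 6: [let@0] (6 == 4)
step 7: [delta@root] false

Answer: false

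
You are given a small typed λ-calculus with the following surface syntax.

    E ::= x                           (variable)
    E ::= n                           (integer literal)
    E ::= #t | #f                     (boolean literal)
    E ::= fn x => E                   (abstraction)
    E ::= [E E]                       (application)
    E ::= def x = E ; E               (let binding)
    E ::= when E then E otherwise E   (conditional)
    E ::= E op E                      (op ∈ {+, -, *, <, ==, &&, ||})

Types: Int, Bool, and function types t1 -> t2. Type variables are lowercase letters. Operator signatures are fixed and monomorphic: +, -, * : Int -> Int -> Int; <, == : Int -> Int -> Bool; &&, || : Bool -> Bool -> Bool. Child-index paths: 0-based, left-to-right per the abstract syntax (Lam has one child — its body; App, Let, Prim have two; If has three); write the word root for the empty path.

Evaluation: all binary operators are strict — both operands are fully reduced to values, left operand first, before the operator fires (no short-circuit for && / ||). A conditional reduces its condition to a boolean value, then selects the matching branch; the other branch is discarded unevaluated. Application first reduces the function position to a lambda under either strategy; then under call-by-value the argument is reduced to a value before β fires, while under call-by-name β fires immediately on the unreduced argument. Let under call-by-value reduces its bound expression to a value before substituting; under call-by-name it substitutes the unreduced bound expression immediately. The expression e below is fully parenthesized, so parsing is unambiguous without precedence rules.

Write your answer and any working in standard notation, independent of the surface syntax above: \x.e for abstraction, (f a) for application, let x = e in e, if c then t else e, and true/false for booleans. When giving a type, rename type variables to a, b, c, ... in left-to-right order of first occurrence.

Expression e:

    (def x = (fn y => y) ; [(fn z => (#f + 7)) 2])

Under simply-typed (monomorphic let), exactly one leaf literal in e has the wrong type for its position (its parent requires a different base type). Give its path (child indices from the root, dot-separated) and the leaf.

Answer: 1.0.0.0 : false

Working:
y : a
\y._ : a -> a
let x : a -> a
  unify Bool ~ Int
  FAIL: mismatch Bool ~ Int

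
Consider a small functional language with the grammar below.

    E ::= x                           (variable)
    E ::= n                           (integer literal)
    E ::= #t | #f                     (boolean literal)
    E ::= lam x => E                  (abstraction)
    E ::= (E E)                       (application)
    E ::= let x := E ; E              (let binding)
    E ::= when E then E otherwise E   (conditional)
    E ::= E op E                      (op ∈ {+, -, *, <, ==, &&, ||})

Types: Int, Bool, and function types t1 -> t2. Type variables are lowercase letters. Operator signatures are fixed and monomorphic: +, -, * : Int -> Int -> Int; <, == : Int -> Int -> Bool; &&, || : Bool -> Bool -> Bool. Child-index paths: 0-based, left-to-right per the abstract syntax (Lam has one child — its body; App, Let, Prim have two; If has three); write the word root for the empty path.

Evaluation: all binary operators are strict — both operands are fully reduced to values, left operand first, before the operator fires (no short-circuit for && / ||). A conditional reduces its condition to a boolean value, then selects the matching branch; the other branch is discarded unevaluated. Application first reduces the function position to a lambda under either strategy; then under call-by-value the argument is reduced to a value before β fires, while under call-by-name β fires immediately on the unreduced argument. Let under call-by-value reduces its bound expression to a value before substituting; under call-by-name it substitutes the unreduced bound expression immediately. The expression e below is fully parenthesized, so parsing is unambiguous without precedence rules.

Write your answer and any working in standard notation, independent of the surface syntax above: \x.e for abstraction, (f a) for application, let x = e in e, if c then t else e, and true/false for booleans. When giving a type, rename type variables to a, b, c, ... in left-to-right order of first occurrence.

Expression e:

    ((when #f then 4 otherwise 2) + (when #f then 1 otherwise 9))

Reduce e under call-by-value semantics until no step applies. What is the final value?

Answer: 11

Working:
step 0: ((if false then 4 else 2) + (if false then 1 else 9))
step 1: [if@0] (2 + (if false then 1 else 9))
step 2: [if@1] (2 + 9)
step 3: [delta@root] 11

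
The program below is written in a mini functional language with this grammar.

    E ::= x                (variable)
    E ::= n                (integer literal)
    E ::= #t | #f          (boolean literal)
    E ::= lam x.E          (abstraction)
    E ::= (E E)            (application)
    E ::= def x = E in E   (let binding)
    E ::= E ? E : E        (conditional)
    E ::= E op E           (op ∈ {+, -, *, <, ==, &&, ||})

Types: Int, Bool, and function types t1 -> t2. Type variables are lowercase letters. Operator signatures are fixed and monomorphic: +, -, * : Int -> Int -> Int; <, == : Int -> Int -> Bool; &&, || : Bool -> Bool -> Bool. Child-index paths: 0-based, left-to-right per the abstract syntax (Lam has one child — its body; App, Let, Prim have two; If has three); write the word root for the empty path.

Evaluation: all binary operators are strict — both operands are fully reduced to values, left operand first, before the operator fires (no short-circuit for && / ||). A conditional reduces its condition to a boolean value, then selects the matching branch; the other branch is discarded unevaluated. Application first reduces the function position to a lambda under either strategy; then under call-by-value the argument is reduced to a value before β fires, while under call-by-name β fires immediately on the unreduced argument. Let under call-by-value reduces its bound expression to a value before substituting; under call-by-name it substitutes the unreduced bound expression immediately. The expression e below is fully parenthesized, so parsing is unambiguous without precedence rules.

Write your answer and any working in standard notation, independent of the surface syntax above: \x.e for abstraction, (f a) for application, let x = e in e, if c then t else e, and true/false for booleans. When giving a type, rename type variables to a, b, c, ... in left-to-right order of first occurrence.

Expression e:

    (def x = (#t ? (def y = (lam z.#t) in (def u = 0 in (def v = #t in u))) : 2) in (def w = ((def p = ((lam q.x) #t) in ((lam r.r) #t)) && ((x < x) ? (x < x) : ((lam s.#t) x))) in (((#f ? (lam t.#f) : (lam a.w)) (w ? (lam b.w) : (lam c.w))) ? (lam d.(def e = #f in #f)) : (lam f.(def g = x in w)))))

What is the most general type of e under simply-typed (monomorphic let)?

Trace:
  unify Bool ~ Bool
\z._ : a -> Bool
let y : a -> Bool
let u : Int
let v : Bool
u : Int
  unify Int ~ Int
let x : Int
x : Int
\q._ : b -> Int
  unify b -> Int ~ Bool -> c
  unify b ~ Bool
  unify Int ~ c
_ _ : Int
let p : Int
r : d
\r._ : d -> d
  unify d -> d ~ Bool -> e
  unify d ~ Bool
  unify Bool ~ e
_ _ : Bool
  unify Bool ~ Bool
x : Int
  unify Int ~ Int
x : Int
  unify Int ~ Int
  unify Bool ~ Bool
x : Int
  unify Int ~ Int
x : Int
  unify Int ~ Int
\s._ : f -> Bool
x : Int
  unify f -> Bool ~ Int -> g
  unify f ~ Int
  unify Bool ~ g
_ _ : Bool
  unify Bool ~ Bool
  unify Bool ~ Bool
let w : Bool
  unify Bool ~ Bool
\t._ : h -> Bool
w : Bool
\a._ : i -> Bool
  unify h -> Bool ~ i -> Bool
  unify h ~ i
  unify Bool ~ Bool
w : Bool
  unify Bool ~ Bool
w : Bool
\b._ : j -> Bool
w : Bool
\c._ : k -> Bool
  unify j -> Bool ~ k -> Bool
  unify j ~ k
  unify Bool ~ Bool
  unify i -> Bool ~ (k -> Bool) -> l
  unify i ~ k -> Bool
  unify Bool ~ l
_ _ : Bool
  unify Bool ~ Bool
let e : Bool
\d._ : m -> Bool
x : Int
let g : Int
w : Bool
\f._ : n -> Bool
  unify m -> Bool ~ n -> Bool
  unify m ~ n
  unify Bool ~ Bool

Answer: a -> Bool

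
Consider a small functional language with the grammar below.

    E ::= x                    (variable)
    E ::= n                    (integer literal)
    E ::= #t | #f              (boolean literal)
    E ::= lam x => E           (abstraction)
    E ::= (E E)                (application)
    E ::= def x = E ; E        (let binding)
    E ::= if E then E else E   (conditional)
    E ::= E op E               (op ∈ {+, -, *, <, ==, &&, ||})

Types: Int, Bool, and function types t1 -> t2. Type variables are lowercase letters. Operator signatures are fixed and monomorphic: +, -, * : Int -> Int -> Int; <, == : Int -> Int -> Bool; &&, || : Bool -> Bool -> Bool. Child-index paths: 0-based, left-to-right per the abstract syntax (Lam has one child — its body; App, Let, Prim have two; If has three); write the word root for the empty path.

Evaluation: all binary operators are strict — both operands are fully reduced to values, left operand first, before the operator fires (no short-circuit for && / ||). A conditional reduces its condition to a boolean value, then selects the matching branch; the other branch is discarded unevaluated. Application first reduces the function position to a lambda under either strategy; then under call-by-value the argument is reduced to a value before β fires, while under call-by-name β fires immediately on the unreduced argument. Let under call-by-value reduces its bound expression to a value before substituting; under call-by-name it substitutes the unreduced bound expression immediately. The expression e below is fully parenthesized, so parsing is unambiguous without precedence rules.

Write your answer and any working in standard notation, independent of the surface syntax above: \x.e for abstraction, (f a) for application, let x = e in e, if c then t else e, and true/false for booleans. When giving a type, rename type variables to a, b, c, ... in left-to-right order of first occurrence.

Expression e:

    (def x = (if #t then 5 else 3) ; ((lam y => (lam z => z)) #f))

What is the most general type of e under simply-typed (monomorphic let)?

Answer: a -> a

Working:
  unify Bool ~ Bool
  unify Int ~ Int
let x : Int
z : b
\z._ : b -> b
\y._ : a -> b -> b
  unify a -> b -> b ~ Bool -> c
  unify a ~ Bool
  unify b -> b ~ c
_ _ : b -> b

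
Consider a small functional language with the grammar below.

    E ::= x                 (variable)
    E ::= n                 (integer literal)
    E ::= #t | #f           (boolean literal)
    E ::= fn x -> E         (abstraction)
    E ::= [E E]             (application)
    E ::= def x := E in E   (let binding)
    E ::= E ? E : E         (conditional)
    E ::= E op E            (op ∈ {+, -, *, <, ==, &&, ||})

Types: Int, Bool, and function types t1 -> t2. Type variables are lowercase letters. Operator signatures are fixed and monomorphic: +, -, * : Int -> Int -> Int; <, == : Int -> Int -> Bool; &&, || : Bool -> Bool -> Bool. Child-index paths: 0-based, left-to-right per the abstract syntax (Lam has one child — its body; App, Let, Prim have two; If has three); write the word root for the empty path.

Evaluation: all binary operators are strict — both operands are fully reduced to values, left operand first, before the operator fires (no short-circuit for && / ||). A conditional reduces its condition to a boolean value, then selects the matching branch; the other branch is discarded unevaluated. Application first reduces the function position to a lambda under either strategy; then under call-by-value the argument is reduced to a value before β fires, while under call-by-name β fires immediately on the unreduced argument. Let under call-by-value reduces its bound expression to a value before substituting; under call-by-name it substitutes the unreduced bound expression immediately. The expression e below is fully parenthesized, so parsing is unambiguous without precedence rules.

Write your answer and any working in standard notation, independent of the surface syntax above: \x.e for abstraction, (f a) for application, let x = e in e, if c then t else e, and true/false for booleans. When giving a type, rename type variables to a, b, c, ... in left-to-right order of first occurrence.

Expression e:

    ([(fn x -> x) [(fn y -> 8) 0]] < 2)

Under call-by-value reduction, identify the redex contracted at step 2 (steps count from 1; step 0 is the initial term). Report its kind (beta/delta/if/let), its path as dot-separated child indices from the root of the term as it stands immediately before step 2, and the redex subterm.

Answer: beta at 0 : ((\x.x) 8)

Trace:
step 0: (((\x.x) ((\y.8) 0)) < 2)
step 1: [beta@0.1] (((\x.x) 8) < 2)
step 2: [beta@0] (8 < 2)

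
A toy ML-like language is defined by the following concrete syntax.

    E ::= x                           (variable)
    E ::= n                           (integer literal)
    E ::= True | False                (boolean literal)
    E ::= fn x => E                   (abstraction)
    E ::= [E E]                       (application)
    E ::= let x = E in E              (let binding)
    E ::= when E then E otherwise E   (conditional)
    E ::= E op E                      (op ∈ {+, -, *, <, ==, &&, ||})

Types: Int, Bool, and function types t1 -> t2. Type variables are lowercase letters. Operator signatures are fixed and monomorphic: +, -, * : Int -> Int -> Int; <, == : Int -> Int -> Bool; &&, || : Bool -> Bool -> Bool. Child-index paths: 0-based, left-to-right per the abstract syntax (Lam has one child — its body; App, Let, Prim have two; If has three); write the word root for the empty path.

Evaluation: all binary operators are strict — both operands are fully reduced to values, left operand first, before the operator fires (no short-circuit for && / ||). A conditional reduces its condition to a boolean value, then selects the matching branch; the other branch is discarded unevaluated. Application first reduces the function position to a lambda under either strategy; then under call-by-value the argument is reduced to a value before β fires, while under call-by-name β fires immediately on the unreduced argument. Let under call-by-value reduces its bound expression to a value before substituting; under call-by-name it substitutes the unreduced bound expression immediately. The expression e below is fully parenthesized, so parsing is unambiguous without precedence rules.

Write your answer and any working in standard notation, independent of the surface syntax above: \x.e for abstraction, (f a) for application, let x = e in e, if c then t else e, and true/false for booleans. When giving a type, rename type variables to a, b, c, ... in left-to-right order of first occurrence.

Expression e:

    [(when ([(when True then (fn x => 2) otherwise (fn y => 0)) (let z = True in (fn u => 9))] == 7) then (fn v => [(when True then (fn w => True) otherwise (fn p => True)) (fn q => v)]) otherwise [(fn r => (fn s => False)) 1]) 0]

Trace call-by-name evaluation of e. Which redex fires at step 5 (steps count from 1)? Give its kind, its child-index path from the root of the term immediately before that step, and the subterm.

Derivation:
step 0: ((if (((if true then (\x.2) else (\y.0)) (let z = true in (\u.9))) == 7) then (\v.((if true then (\w.true) else (\p.true)) (\q.v))) else ((\r.(\s.false)) 1)) 0)
step 1: [if@0.0.0.0] ((if (((\x.2) (let z = true in (\u.9))) == 7) then (\v.((if true then (\w.true) else (\p.true)) (\q.v))) else ((\r.(\s.false)) 1)) 0)
step 2: [beta@0.0.0] ((if (2 == 7) then (\v.((if true then (\w.true) else (\p.true)) (\q.v))) else ((\r.(\s.false)) 1)) 0)
step 3: [delta@0.0] ((if false then (\v.((if true then (\w.true) else (\p.true)) (\q.v))) else ((\r.(\s.false)) 1)) 0)
step 4: [if@0] (((\r.(\s.false)) 1) 0)
step 5: [beta@0] ((\s.false) 0)

Answer: beta at 0 : ((\r.(\s.false)) 1)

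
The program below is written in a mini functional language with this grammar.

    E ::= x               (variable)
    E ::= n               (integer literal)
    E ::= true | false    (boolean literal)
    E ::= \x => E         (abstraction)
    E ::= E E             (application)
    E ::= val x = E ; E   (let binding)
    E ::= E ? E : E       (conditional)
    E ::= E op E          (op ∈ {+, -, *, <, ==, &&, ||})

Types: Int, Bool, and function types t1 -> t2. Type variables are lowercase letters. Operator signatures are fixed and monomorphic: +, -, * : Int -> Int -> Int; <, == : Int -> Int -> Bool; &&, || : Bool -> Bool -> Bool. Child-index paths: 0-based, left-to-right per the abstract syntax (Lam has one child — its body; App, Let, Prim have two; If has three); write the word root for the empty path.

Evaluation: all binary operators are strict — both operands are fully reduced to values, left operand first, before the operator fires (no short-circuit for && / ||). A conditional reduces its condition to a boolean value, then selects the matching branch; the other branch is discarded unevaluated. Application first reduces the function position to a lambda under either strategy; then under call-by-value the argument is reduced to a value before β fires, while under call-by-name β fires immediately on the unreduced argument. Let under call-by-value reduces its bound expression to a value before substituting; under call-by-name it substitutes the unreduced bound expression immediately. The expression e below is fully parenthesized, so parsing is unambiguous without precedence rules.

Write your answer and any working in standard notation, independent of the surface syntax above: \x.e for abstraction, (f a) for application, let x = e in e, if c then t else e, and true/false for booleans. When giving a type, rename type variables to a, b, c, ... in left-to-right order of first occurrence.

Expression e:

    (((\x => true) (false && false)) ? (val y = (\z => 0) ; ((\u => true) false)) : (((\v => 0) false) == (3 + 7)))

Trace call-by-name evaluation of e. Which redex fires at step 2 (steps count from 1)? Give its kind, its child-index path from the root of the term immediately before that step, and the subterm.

Answer: if at root : (if true then (let y = (\z.0) in ((\u.true) false)) else (((\v.0) false) == (3 + 7)))

Trace:
step 0: (if ((\x.true) (false && false)) then (let y = (\z.0) in ((\u.true) false)) else (((\v.0) false) == (3 + 7)))
step 1: [beta@0] (if true then (let y = (\z.0) in ((\u.true) false)) else (((\v.0) false) == (3 + 7)))
step 2: [if@root] (let y = (\z.0) in ((\u.true) false))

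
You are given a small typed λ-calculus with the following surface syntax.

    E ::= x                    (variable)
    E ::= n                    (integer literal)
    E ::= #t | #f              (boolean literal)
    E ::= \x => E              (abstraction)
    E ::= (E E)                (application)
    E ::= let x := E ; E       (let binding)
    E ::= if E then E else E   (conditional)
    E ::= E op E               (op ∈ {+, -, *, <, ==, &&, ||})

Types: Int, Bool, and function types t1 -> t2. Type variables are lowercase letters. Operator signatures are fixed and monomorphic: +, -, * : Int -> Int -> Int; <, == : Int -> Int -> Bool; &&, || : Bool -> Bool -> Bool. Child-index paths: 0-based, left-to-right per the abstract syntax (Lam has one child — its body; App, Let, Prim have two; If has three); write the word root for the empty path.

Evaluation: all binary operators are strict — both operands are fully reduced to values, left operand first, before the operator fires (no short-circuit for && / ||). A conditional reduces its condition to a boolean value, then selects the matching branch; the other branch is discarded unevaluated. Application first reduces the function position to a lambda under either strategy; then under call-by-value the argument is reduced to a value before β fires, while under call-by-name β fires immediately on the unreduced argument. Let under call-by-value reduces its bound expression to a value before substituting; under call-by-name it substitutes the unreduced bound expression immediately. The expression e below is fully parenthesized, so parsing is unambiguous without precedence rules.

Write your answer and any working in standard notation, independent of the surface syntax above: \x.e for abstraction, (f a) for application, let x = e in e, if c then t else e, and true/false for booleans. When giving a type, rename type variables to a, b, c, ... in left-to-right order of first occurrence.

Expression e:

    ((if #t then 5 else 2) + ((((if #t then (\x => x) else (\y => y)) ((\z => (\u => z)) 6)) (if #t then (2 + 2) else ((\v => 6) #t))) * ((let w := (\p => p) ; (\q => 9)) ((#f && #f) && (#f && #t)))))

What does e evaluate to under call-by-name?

Trace:
step 0: ((if true then 5 else 2) + ((((if true then (\x.x) else (\y.y)) ((\z.(\u.z)) 6)) (if true then (2 + 2) else ((\v.6) true))) * ((let w = (\p.p) in (\q.9)) ((false && false) && (false && true)))))
step 1: [if@0] (5 + ((((if true then (\x.x) else (\y.y)) ((\z.(\u.z)) 6)) (if true then (2 + 2) else ((\v.6) true))) * ((let w = (\p.p) in (\q.9)) ((false && false) && (false && true)))))
step 2: [if@1.0.0.0] (5 + ((((\x.x) ((\z.(\u.z)) 6)) (if true then (2 + 2) else ((\v.6) true))) * ((let w = (\p.p) in (\q.9)) ((false && false) && (false && true)))))
step 3: [beta@1.0.0] (5 + ((((\z.(\u.z)) 6) (if true then (2 + 2) else ((\v.6) true))) * ((let w = (\p.p) in (\q.9)) ((false && false) && (false && true)))))
step 4: [beta@1.0.0] (5 + (((\u.6) (if true then (2 + 2) else ((\v.6) true))) * ((let w = (\p.p) in (\q.9)) ((false && false) && (false && true)))))
step 5: [beta@1.0] (5 + (6 * ((let w = (\p.p) in (\q.9)) ((false && false) && (false && true)))))
step 6: [let@1.1.0] (5 + (6 * ((\q.9) ((false && false) && (false && true)))))
step 7: [beta@1.1] (5 + (6 * 9))
step 8: [delta@1] (5 + 54)
step 9: [delta@root] 59

Answer: 59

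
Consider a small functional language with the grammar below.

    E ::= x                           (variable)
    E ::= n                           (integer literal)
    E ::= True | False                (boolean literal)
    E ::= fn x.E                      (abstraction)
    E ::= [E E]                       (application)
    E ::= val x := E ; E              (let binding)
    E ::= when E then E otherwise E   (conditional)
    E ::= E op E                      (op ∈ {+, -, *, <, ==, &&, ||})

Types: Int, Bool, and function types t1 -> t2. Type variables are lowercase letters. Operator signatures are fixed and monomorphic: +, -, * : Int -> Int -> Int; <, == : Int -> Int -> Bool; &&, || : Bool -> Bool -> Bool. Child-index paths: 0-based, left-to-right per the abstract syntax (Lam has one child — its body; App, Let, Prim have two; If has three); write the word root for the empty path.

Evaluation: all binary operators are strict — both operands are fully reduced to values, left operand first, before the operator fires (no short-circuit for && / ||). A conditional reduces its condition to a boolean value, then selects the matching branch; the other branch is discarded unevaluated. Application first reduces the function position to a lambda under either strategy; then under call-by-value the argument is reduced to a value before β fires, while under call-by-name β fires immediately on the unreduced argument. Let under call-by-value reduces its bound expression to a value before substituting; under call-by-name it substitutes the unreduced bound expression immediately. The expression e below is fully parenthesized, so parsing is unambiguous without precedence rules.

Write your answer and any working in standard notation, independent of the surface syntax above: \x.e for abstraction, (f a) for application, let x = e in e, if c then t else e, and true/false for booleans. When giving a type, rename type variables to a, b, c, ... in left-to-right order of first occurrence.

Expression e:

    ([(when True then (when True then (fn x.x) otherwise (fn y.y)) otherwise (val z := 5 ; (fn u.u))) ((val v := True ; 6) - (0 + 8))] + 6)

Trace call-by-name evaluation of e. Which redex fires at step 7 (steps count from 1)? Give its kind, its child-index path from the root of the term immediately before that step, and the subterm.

Trace:
step 0: (((if true then (if true then (\x.x) else (\y.y)) else (let z = 5 in (\u.u))) ((let v = true in 6) - (0 + 8))) + 6)
step 1: [if@0.0] (((if true then (\x.x) else (\y.y)) ((let v = true in 6) - (0 + 8))) + 6)
step 2: [if@0.0] (((\x.x) ((let v = true in 6) - (0 + 8))) + 6)
step 3: [beta@0] (((let v = true in 6) - (0 + 8)) + 6)
step 4: [let@0.0] ((6 - (0 + 8)) + 6)
step 5: [delta@0.1] ((6 - 8) + 6)
step 6: [delta@0] (-2 + 6)
step 7: [delta@root] 4

Answer: delta at root : (-2 + 6)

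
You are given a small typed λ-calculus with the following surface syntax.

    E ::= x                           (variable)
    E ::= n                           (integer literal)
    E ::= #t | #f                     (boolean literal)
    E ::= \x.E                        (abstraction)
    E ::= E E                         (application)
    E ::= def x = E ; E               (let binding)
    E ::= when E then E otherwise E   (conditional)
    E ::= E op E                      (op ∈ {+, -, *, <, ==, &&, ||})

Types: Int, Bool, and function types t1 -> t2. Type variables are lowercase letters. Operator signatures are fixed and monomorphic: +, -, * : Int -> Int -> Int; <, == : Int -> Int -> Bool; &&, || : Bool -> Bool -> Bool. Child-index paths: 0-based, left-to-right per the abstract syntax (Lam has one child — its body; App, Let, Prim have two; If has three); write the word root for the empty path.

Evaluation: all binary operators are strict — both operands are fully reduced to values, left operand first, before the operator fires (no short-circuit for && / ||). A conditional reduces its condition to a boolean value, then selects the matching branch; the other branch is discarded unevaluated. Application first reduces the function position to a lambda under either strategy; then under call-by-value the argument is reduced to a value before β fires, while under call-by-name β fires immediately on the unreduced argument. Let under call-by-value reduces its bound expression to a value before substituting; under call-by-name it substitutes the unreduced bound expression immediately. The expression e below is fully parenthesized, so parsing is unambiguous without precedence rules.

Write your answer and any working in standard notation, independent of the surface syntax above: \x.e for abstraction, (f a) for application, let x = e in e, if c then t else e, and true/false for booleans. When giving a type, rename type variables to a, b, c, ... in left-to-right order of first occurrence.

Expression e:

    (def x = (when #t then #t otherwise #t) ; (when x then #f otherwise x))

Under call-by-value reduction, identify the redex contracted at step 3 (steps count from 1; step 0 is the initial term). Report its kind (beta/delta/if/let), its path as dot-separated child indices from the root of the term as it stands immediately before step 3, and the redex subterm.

Working:
step 0: (let x = (if true then true else true) in (if x then false else x))
step 1: [if@0] (let x = true in (if x then false else x))
step 2: [let@root] (if true then false else true)
step 3: [if@root] false

Answer: if at root : (if true then false else true)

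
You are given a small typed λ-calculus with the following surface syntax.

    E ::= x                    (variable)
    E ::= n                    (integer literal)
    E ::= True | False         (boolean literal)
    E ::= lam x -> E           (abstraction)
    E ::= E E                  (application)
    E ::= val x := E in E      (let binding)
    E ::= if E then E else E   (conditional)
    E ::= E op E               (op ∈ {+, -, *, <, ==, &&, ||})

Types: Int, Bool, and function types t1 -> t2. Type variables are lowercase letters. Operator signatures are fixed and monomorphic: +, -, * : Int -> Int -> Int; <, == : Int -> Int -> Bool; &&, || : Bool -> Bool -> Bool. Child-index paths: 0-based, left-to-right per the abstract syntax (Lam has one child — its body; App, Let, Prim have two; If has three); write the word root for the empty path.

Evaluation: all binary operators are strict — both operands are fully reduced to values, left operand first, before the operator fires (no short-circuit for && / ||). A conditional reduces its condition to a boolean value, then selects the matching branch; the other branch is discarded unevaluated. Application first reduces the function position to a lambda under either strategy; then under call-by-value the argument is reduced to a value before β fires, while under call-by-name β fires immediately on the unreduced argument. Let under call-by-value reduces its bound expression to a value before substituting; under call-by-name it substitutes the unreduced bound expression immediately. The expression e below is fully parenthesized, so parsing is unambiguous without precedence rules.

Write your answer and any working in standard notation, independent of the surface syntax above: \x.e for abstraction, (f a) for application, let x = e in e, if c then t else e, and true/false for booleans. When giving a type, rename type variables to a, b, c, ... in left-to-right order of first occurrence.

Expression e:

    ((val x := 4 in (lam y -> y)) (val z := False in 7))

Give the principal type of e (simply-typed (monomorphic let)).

Answer: Int

Working:
let x : Int
y : a
\y._ : a -> a
let z : Bool
  unify a -> a ~ Int -> b
  unify a ~ Int
  unify Int ~ b
_ _ : Int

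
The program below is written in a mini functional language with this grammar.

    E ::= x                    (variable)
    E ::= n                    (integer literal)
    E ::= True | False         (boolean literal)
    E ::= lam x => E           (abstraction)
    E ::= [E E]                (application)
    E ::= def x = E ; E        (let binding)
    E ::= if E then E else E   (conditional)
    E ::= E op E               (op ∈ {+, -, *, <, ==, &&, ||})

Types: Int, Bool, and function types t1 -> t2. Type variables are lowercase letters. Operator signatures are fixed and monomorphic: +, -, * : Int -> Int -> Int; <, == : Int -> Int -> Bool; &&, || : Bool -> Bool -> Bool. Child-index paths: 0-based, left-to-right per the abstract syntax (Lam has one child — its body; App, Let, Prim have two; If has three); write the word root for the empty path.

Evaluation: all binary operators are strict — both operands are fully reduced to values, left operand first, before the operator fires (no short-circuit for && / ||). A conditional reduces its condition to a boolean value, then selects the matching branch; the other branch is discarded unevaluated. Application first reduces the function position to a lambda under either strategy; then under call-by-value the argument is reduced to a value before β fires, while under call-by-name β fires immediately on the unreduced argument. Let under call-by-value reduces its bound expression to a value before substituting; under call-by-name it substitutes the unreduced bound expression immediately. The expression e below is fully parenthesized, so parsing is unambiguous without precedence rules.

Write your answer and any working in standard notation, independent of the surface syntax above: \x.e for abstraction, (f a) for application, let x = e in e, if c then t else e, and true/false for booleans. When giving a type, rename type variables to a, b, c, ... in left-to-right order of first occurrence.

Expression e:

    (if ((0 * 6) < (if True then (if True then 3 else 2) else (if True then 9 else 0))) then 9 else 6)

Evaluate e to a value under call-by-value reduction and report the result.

Working:
step 0: (if ((0 * 6) < (if true then (if true then 3 else 2) else (if true then 9 else 0))) then 9 else 6)
step 1: [delta@0.0] (if (0 < (if true then (if true then 3 else 2) else (if true then 9 else 0))) then 9 else 6)
step 2: [if@0.1] (if (0 < (if true then 3 else 2)) then 9 else 6)
step 3: [if@0.1] (if (0 < 3) then 9 else 6)
step 4: [delta@0] (if true then 9 else 6)
step 5: [if@root] 9

Answer: 9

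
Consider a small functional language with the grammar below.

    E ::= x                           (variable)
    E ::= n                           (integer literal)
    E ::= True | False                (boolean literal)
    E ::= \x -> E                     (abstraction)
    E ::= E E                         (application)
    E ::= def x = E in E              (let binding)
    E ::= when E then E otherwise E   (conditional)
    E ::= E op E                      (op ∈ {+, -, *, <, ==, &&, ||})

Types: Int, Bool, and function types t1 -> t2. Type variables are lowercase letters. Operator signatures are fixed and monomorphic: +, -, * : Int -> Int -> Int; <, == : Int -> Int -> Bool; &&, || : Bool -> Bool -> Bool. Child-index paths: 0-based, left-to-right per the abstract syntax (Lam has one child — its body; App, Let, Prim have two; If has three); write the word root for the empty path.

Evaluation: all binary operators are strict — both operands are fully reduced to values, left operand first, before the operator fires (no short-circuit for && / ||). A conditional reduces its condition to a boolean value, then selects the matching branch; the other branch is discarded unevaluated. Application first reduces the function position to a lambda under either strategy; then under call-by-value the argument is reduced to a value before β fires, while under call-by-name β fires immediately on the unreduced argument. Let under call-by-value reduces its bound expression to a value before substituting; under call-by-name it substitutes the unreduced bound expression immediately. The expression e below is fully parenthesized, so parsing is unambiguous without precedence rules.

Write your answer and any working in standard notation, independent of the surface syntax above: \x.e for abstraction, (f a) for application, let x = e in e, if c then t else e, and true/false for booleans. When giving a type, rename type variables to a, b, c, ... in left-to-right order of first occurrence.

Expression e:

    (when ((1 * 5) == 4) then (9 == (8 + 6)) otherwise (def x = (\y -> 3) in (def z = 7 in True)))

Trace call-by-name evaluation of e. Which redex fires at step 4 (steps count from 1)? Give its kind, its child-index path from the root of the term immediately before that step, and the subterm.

Answer: let at root : (let x = (\y.3) in (let z = 7 in true))

Trace:
step 0: (if ((1 * 5) == 4) then (9 == (8 + 6)) else (let x = (\y.3) in (let z = 7 in true)))
step 1: [delta@0.0] (if (5 == 4) then (9 == (8 + 6)) else (let x = (\y.3) in (let z = 7 in true)))
step 2: [delta@0] (if false then (9 == (8 + 6)) else (let x = (\y.3) in (let z = 7 in true)))
step 3: [if@root] (let x = (\y.3) in (let z = 7 in true))
step 4: [let@root] (let z = 7 in true)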